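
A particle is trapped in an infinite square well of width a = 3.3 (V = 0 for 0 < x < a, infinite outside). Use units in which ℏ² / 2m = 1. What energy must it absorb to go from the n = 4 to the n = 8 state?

ΔE = 43.5

E_n = n²π²ℏ²/(2ma²), so ΔE = (8² − 4²) π²ℏ²/(2ma²).
ΔE = 48 × π² / (2 × 0.5 × 3.3²) = 43.50.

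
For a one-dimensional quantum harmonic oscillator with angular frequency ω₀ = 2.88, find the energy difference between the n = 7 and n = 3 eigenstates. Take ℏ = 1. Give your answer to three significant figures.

ΔE = 11.5

E_n = ℏω₀(n + ½), so ΔE = (7 − 3) ℏω₀ = 4 × 2.88 = 11.52.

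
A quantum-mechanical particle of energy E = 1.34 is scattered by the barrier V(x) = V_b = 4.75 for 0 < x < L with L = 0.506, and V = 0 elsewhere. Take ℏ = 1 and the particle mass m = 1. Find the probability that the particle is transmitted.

T = 0.211

Since E < V_b the interior solution is evanescent with decay constant κ = √(2m(V_b − E))/ℏ = 2.612.
κL = 1.321, sinh(κL) = 1.741.
Matching ψ, ψ′ at both faces gives T = [1 + V_b² sinh²(κL) / (4E(V_b − E))]⁻¹ = 1/4.742 = 0.211.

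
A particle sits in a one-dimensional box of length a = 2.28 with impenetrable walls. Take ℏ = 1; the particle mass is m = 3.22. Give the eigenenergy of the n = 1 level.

The infinite-well eigenfunctions ψ_n = √(2/a) sin(nπx/a) vanish at both walls, giving E_n = n²π²ℏ²/(2ma²).
E_1 = 1² × π² / (2 × 3.22 × 2.28²) = 0.2948.

E = 0.295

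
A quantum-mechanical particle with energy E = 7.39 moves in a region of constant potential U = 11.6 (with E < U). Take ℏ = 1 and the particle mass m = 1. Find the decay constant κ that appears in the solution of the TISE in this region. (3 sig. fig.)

Since E < U the TISE in this region is ψ'' = κ²ψ with κ = √(2m(U − E))/ℏ.
κ = √(2 × 1 × 4.21) = 2.902.

κ = 2.90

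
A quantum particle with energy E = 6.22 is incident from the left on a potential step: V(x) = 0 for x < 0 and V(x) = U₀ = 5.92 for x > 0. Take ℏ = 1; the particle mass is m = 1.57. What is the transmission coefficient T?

On each side the TISE gives plane waves with k = √(2m(E − V))/ℏ: k₁ = √(2·1.57·6.22) = 4.419, k₂ = √(2·1.57·0.3) = 0.9706.
Continuity of ψ and ψ′ at the step yields the reflection amplitude r = (k₁ − k₂)/(k₁ + k₂) = 0.6399; thus R = |r|² = 0.4094, T = 0.5906.

T = 0.591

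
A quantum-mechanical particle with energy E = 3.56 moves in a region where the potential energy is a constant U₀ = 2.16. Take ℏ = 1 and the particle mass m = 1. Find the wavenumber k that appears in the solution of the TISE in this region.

k = 1.67

With E > U₀ the solution is oscillatory, ψ ∝ e^{±ikx} with k = √(2m(E − U₀))/ℏ.
k = √(2 × 1 × 1.4) = 1.673.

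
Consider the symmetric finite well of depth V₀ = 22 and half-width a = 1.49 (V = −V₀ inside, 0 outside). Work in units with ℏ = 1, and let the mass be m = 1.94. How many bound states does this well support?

N = 9

The dimensionless depth is z₀ = a√(2mV₀)/ℏ = 1.49 × √(85.36) = 13.77.
The even/odd transcendental equations gain one root per π/2 in z₀, giving N = 1 + ⌊2z₀/π⌋ = 1 + ⌊8.764⌋ = 9.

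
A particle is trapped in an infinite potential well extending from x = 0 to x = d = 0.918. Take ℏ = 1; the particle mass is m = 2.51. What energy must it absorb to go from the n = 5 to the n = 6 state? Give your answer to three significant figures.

ΔE = 25.7

E_n = n²π²ℏ²/(2md²), so ΔE = (6² − 5²) π²ℏ²/(2md²).
ΔE = 11 × π² / (2 × 2.51 × 0.918²) = 25.66.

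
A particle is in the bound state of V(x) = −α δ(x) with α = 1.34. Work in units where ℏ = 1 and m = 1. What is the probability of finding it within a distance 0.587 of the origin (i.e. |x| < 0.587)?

P = 0.793

The normalised bound state is ψ = √κ e^{−κ|x|} with κ = mα/ℏ² = 1.340.
P(|x| < d) = ∫_{−d}^{d} κ e^{−2κ|x|} dx = 1 − e^{−2κd} = 1 − e^{−1.573} = 0.7926.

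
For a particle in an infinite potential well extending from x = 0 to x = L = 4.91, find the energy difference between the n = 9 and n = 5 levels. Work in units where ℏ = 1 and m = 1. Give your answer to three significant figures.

E_n = n²π²ℏ²/(2mL²), so ΔE = (9² − 5²) π²ℏ²/(2mL²).
ΔE = 56 × π² / (2 × 1 × 4.91²) = 11.46.

ΔE = 11.5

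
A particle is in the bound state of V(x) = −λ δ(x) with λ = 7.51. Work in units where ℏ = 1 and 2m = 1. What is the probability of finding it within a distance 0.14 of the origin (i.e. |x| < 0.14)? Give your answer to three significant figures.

The normalised bound state is ψ = √κ e^{−κ|x|} with κ = mλ/ℏ² = 3.755.
P(|x| < d) = ∫_{−d}^{d} κ e^{−2κ|x|} dx = 1 − e^{−2κd} = 1 − e^{−1.051} = 0.6506.

P = 0.651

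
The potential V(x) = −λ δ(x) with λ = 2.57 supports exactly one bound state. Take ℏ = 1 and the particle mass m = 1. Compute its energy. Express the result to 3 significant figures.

E = -3.30

For x ≠ 0 the bound state is ψ ∝ e^{−κ|x|}; integrating the TISE across the delta gives the cusp condition 2κ = 2mλ/ℏ², so κ = 2.570.
Then E = −ℏ²κ²/(2m) = −mλ²/(2ℏ²) = -3.302.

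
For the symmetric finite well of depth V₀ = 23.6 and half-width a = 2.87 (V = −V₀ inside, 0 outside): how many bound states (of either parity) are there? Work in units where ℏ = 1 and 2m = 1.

The dimensionless depth is z₀ = a√(2mV₀)/ℏ = 2.87 × √(23.60) = 13.94.
The even/odd transcendental equations gain one root per π/2 in z₀, giving N = 1 + ⌊2z₀/π⌋ = 1 + ⌊8.876⌋ = 9.

N = 9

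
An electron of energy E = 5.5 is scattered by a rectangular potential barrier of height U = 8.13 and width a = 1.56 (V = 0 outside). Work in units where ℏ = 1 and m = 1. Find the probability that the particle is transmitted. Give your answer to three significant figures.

T = 0.00273

Since E < U the interior solution is evanescent with decay constant κ = √(2m(U − E))/ℏ = 2.293.
κa = 3.578, sinh(κa) = 17.88.
The exact tunnelling result is T⁻¹ = 1 + U² sinh²(κa) / [4E(U − E)] = 366.4, so T = 0.00273.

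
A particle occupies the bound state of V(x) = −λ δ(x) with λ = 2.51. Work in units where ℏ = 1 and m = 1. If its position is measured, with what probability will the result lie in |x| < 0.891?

P = 0.989

The normalised bound state is ψ = √κ e^{−κ|x|} with κ = mλ/ℏ² = 2.510.
P(|x| < d) = ∫_{−d}^{d} κ e^{−2κ|x|} dx = 1 − e^{−2κd} = 1 − e^{−4.473} = 0.9886.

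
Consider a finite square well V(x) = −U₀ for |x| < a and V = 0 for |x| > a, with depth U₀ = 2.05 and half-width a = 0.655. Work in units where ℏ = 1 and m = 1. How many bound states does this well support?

The dimensionless depth is z₀ = a√(2mU₀)/ℏ = 0.655 × √(4.100) = 1.326.
The even/odd transcendental equations gain one root per π/2 in z₀, giving N = 1 + ⌊2z₀/π⌋ = 1 + ⌊0.8443⌋ = 1.

N = 1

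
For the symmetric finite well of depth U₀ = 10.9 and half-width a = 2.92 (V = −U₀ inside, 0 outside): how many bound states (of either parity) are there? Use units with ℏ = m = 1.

N = 9

Define the well-strength parameter z₀ = (a/ℏ)√(2mU₀) = 2.92 × √(2·1·10.9) = 13.63.
The even/odd transcendental equations gain one root per π/2 in z₀, giving N = 1 + ⌊2z₀/π⌋ = 1 + ⌊8.679⌋ = 9.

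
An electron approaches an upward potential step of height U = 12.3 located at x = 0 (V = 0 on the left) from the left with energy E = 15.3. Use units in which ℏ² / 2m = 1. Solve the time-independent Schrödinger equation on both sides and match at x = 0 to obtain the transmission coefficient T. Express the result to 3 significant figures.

The wavenumbers are k₁ = √(2mE)/ℏ = 3.912 on the left and k₂ = √(2m(E − U))/ℏ = 1.732 on the right.
Continuity of ψ and ψ′ at the step yields the reflection amplitude r = (k₁ − k₂)/(k₁ + k₂) = 0.3862; thus R = |r|² = 0.1491, T = 0.8509.

T = 0.851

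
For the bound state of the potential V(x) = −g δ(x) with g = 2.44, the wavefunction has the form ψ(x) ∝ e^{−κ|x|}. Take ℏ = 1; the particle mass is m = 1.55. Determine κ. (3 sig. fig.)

Integrate −(ℏ²/2m)ψ'' − gδ(x)ψ = Eψ from −ε to +ε: the ψ'' term gives ψ'(0⁺) − ψ'(0⁻) and the δ term gives −(2mg/ℏ²)ψ(0).
With ψ ∝ e^{−κ|x|} this yields −2κ = −2mg/ℏ², so κ = mg/ℏ² = 3.782.

κ = 3.78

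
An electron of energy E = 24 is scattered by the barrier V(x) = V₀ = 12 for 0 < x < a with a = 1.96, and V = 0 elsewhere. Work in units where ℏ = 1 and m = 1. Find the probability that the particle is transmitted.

E > V₀: inside the barrier k₂ = √(2m(E − V₀))/ℏ = 4.899, k₂a = 9.602.
Matching at both interfaces gives T⁻¹ = 1 + V₀² sin²(k₂a) / [4E(E − V₀)] = 1.004, hence T = 0.996.

T = 0.996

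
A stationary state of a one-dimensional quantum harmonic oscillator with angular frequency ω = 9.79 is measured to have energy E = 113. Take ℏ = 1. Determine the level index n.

E_n = ℏω(n + ½) ⇒ n = E/(ℏω) − ½ = 113/9.79 − 0.5 = 11.042 → n = 11.

n = 11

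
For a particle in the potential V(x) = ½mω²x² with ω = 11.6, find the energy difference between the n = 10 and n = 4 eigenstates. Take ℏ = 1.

E_n = ℏω(n + ½), so ΔE = (10 − 4) ℏω = 6 × 11.6 = 69.60.

ΔE = 69.6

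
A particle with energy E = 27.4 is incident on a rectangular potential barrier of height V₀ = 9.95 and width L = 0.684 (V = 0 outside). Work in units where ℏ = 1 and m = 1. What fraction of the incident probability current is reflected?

R = 0.0307

Above the barrier the interior wavenumber is k₂ = √(2m(E − V₀))/ℏ = 5.908, giving phase k₂L = 4.041.
Matching at both interfaces gives T⁻¹ = 1 + V₀² sin²(k₂L) / [4E(E − V₀)] = 1.032, hence T = 0.969.
R = 1 − T = 0.0307.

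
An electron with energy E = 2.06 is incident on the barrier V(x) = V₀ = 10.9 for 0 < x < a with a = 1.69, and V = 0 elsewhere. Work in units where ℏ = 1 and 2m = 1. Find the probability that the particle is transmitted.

T = 0.000106

Since E < V₀ the interior solution is evanescent with decay constant κ = √(2m(V₀ − E))/ℏ = 2.973.
κa = 5.025, sinh(κa) = 76.06.
Matching ψ, ψ′ at both faces gives T = [1 + V₀² sinh²(κa) / (4E(V₀ − E))]⁻¹ = 1/9437 = 0.000106.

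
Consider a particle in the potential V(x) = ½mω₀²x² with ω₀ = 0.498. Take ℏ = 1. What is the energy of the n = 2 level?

Using E_n = (n + ½)ℏω₀: E_2 = 2.5 × 0.498 = 1.245.

E = 1.25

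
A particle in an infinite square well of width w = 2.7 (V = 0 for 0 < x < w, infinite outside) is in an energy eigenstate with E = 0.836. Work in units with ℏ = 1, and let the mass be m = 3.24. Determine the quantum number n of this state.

n = 2

From E_n = n²π²ℏ²/(2mw²) invert to n = √(2mw²E)/(πℏ).
n = (2.7/π) × √(2 × 3.24 × 0.836) = 2.000 → n = 2.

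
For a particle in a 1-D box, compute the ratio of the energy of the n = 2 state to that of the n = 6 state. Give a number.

0.111111

E_n = n²π²ℏ²/(2mL²) so the ratio is n₂²/n₁² = 4/36 = 0.111111.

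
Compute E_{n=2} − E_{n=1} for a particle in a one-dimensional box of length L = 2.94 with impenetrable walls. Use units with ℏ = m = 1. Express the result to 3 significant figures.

E_n = n²π²ℏ²/(2mL²), so ΔE = (2² − 1²) π²ℏ²/(2mL²).
ΔE = 3 × π² / (2 × 1 × 2.94²) = 1.713.

ΔE = 1.71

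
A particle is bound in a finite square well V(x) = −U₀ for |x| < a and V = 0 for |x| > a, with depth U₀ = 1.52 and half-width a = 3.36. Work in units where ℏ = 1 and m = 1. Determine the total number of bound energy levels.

N = 4

The dimensionless depth is z₀ = a√(2mU₀)/ℏ = 3.36 × √(3.040) = 5.858.
The even/odd transcendental equations gain one root per π/2 in z₀, giving N = 1 + ⌊2z₀/π⌋ = 1 + ⌊3.730⌋ = 4.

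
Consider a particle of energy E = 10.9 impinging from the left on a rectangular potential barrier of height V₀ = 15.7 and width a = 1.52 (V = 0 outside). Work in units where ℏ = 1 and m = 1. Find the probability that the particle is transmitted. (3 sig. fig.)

E < V₀: inside the barrier ψ ∝ e^{±κx} with κ = √(2m(V₀ − E))/ℏ = 3.098.
κa = 4.710, sinh(κa) = 55.50.
Matching ψ, ψ′ at both faces gives T = [1 + V₀² sinh²(κa) / (4E(V₀ − E))]⁻¹ = 1/3628 = 0.000276.

T = 0.000276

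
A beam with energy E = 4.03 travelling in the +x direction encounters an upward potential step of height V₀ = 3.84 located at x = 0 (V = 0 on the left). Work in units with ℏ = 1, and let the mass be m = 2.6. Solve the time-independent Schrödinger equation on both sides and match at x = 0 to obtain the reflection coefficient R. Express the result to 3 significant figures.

The wavenumbers are k₁ = √(2mE)/ℏ = 4.578 on the left and k₂ = √(2m(E − V₀))/ℏ = 0.9940 on the right.
Matching ψ and ψ′ at x = 0 gives r = (k₁ − k₂)/(k₁ + k₂), so R = r² = 0.4137 and T = 1 − R = 0.5863.

R = 0.414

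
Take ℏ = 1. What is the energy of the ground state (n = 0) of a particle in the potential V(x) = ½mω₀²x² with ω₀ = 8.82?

E = 4.41

The oscillator eigenvalues are E_n = ℏω₀(n + ½), so E_0 = 8.82 × 0.5 = 4.410.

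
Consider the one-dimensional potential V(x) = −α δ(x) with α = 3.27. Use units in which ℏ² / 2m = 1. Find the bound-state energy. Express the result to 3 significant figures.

E = -2.67

For x ≠ 0 the bound state is ψ ∝ e^{−κ|x|}; integrating the TISE across the delta gives the cusp condition 2κ = 2mα/ℏ², so κ = 1.635.
Then E = −ℏ²κ²/(2m) = −mα²/(2ℏ²) = -2.673.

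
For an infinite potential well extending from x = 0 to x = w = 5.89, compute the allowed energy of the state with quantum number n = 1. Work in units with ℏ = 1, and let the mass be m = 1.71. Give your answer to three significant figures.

E = 0.0832

Requiring ψ(0) = ψ(w) = 0 quantises k = nπ/w, hence E_n = ℏ²k²/2m = n²π²ℏ²/(2mw²).
E_1 = 1² × π² / (2 × 1.71 × 5.89²) = 0.08318.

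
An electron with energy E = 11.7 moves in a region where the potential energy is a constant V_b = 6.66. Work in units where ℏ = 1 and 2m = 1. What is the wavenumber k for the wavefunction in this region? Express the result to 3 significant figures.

With E > V_b the solution is oscillatory, ψ ∝ e^{±ikx} with k = √(2m(E − V_b))/ℏ.
k = √(2 × 0.5 × 5.04) = 2.245.

k = 2.24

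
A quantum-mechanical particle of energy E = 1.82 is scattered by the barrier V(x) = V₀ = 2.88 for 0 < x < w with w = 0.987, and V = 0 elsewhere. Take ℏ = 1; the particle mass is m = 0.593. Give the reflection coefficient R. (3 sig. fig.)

R = 0.661

E < V₀: inside the barrier ψ ∝ e^{±κx} with κ = √(2m(V₀ − E))/ℏ = 1.121.
κw = 1.107, sinh(κw) = 1.347.
The exact tunnelling result is T⁻¹ = 1 + V₀² sinh²(κw) / [4E(V₀ − E)] = 2.950, so T = 0.339.
R = 1 − T = 0.661.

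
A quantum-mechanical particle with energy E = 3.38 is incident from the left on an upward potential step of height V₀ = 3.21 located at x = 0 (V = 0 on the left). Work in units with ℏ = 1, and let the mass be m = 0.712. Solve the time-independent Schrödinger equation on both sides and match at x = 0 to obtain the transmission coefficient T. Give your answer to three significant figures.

On each side the TISE gives plane waves with k = √(2m(E − V))/ℏ: k₁ = √(2·0.712·3.38) = 2.194, k₂ = √(2·0.712·0.17) = 0.4920.
Continuity of ψ and ψ′ at the step yields the reflection amplitude r = (k₁ − k₂)/(k₁ + k₂) = 0.6336; thus R = |r|² = 0.4015, T = 0.5985.

T = 0.599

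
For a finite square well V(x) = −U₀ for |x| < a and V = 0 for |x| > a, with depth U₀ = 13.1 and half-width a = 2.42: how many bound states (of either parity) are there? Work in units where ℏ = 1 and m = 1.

The dimensionless depth is z₀ = a√(2mU₀)/ℏ = 2.42 × √(26.20) = 12.39.
The even/odd transcendental equations gain one root per π/2 in z₀, giving N = 1 + ⌊2z₀/π⌋ = 1 + ⌊7.886⌋ = 8.

N = 8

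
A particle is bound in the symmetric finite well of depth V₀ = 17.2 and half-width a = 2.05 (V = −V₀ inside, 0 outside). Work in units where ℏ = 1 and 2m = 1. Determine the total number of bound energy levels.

The dimensionless depth is z₀ = a√(2mV₀)/ℏ = 2.05 × √(17.20) = 8.502.
The even/odd transcendental equations gain one root per π/2 in z₀, giving N = 1 + ⌊2z₀/π⌋ = 1 + ⌊5.413⌋ = 6.

N = 6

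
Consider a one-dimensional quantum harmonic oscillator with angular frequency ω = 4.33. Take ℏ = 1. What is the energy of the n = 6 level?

E = 28.1

Using E_n = (n + ½)ℏω: E_6 = 6.5 × 4.33 = 28.15.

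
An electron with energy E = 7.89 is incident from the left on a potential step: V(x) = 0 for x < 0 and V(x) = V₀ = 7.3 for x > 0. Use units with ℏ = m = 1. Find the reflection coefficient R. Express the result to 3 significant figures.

On each side the TISE gives plane waves with k = √(2m(E − V))/ℏ: k₁ = √(2·1·7.89) = 3.972, k₂ = √(2·1·0.59) = 1.086.
Continuity of ψ and ψ′ at the step yields the reflection amplitude r = (k₁ − k₂)/(k₁ + k₂) = 0.5705; thus R = |r|² = 0.3255, T = 0.6745.

R = 0.326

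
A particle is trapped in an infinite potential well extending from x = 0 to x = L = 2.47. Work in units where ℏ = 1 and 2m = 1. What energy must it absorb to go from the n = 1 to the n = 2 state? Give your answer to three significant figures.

E_n = n²π²ℏ²/(2mL²), so ΔE = (2² − 1²) π²ℏ²/(2mL²).
ΔE = 3 × π² / (2 × 0.5 × 2.47²) = 4.853.

ΔE = 4.85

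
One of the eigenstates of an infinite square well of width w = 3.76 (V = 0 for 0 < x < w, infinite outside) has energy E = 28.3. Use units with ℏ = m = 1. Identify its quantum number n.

From E_n = n²π²ℏ²/(2mw²) invert to n = √(2mw²E)/(πℏ).
n = (3.76/π) × √(2 × 1 × 28.3) = 9.004 → n = 9.

n = 9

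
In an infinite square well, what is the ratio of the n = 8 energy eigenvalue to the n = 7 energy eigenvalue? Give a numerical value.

1.30612

E_n = n²π²ℏ²/(2mL²) so the ratio is n₂²/n₁² = 64/49 = 1.30612.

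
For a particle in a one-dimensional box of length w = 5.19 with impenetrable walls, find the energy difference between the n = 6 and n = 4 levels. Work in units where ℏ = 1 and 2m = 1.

E_n = n²π²ℏ²/(2mw²), so ΔE = (6² − 4²) π²ℏ²/(2mw²).
ΔE = 20 × π² / (2 × 0.5 × 5.19²) = 7.328.

ΔE = 7.33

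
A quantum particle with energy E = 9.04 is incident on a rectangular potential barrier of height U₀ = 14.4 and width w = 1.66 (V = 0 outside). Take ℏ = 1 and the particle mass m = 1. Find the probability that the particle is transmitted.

T = 0.0000711

E < U₀: inside the barrier ψ ∝ e^{±κx} with κ = √(2m(U₀ − E))/ℏ = 3.274.
κw = 5.435, sinh(κw) = 114.7.
The exact tunnelling result is T⁻¹ = 1 + U₀² sinh²(κw) / [4E(U₀ − E)] = 14060, so T = 0.0000711.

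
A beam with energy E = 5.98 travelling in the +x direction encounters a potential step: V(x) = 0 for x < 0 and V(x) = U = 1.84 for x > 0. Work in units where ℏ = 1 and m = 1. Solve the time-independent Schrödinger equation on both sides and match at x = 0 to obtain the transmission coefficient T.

T = 0.992

On each side the TISE gives plane waves with k = √(2m(E − V))/ℏ: k₁ = √(2·1·5.98) = 3.458, k₂ = √(2·1·4.14) = 2.877.
Continuity of ψ and ψ′ at the step yields the reflection amplitude r = (k₁ − k₂)/(k₁ + k₂) = 0.09167; thus R = |r|² = 0.008404, T = 0.9916.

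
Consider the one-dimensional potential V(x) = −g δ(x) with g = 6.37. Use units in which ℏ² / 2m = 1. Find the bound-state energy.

E = -10.1

The bound state is ψ(x) = √κ e^{−κ|x|}. The derivative jump ψ'(0⁺) − ψ'(0⁻) = −(2mg/ℏ²)ψ(0) fixes κ = mg/ℏ² = 3.185.
Then E = −ℏ²κ²/(2m) = −mg²/(2ℏ²) = -10.14.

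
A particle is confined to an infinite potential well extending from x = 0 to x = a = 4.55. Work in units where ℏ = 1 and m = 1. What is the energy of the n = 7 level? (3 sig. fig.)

Requiring ψ(0) = ψ(a) = 0 quantises k = nπ/a, hence E_n = ℏ²k²/2m = n²π²ℏ²/(2ma²).
E_7 = 7² × π² / (2 × 1 × 4.55²) = 11.68.

E = 11.7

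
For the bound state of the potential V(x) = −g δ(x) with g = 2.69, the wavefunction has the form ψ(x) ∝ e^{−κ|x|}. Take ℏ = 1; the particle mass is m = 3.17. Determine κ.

Integrate −(ℏ²/2m)ψ'' − gδ(x)ψ = Eψ from −ε to +ε: the ψ'' term gives ψ'(0⁺) − ψ'(0⁻) and the δ term gives −(2mg/ℏ²)ψ(0).
With ψ ∝ e^{−κ|x|} this yields −2κ = −2mg/ℏ², so κ = mg/ℏ² = 8.527.

κ = 8.53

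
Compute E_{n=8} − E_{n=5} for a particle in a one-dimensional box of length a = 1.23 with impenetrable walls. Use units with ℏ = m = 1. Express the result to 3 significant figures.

E_n = n²π²ℏ²/(2ma²), so ΔE = (8² − 5²) π²ℏ²/(2ma²).
ΔE = 39 × π² / (2 × 1 × 1.23²) = 127.2.

ΔE = 127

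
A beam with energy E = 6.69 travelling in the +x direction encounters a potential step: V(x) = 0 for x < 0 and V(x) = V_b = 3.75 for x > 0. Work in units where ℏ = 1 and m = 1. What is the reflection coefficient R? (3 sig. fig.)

On each side the TISE gives plane waves with k = √(2m(E − V))/ℏ: k₁ = √(2·1·6.69) = 3.658, k₂ = √(2·1·2.94) = 2.425.
Continuity of ψ and ψ′ at the step yields the reflection amplitude r = (k₁ − k₂)/(k₁ + k₂) = 0.2027; thus R = |r|² = 0.04109, T = 0.9589.

R = 0.0411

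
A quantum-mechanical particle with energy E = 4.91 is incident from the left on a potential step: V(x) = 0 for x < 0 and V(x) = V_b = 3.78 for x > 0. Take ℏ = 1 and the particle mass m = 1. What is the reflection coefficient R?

The wavenumbers are k₁ = √(2mE)/ℏ = 3.134 on the left and k₂ = √(2m(E − V_b))/ℏ = 1.503 on the right.
Continuity of ψ and ψ′ at the step yields the reflection amplitude r = (k₁ − k₂)/(k₁ + k₂) = 0.3516; thus R = |r|² = 0.1236, T = 0.8764.

R = 0.124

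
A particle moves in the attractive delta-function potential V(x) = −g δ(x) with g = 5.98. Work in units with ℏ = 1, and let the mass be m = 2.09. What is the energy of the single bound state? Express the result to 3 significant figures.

E = -37.4

The bound state is ψ(x) = √κ e^{−κ|x|}. The derivative jump ψ'(0⁺) − ψ'(0⁻) = −(2mg/ℏ²)ψ(0) fixes κ = mg/ℏ² = 12.50.
Then E = −ℏ²κ²/(2m) = −mg²/(2ℏ²) = -37.37.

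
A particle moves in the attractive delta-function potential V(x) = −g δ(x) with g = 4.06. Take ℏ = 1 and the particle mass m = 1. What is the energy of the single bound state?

E = -8.24

The bound state is ψ(x) = √κ e^{−κ|x|}. The derivative jump ψ'(0⁺) − ψ'(0⁻) = −(2mg/ℏ²)ψ(0) fixes κ = mg/ℏ² = 4.060.
Then E = −ℏ²κ²/(2m) = −mg²/(2ℏ²) = -8.242.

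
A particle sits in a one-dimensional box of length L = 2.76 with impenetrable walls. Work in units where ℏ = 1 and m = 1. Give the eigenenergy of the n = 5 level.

E = 16.2

Requiring ψ(0) = ψ(L) = 0 quantises k = nπ/L, hence E_n = ℏ²k²/2m = n²π²ℏ²/(2mL²).
E_5 = 5² × π² / (2 × 1 × 2.76²) = 16.20.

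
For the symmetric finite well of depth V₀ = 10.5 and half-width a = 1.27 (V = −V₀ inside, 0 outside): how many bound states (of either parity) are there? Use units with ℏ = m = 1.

N = 4

The dimensionless depth is z₀ = a√(2mV₀)/ℏ = 1.27 × √(21.00) = 5.820.
The even/odd transcendental equations gain one root per π/2 in z₀, giving N = 1 + ⌊2z₀/π⌋ = 1 + ⌊3.705⌋ = 4.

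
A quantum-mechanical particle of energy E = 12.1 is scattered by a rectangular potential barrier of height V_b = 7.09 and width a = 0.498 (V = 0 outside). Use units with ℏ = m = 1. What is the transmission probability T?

Above the barrier the interior wavenumber is k₂ = √(2m(E − V_b))/ℏ = 3.165, giving phase k₂a = 1.576.
Matching at both interfaces gives T⁻¹ = 1 + V_b² sin²(k₂a) / [4E(E − V_b)] = 1.207, hence T = 0.828.

T = 0.828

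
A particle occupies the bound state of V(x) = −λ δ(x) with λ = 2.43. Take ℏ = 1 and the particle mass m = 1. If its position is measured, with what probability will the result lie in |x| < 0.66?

P = 0.960

The normalised bound state is ψ = √κ e^{−κ|x|} with κ = mλ/ℏ² = 2.430.
P(|x| < d) = ∫_{−d}^{d} κ e^{−2κ|x|} dx = 1 − e^{−2κd} = 1 − e^{−3.208} = 0.9595.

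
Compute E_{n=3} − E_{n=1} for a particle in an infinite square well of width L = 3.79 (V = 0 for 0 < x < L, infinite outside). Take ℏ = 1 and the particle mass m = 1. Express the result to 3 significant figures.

E_n = n²π²ℏ²/(2mL²), so ΔE = (3² − 1²) π²ℏ²/(2mL²).
ΔE = 8 × π² / (2 × 1 × 3.79²) = 2.748.

ΔE = 2.75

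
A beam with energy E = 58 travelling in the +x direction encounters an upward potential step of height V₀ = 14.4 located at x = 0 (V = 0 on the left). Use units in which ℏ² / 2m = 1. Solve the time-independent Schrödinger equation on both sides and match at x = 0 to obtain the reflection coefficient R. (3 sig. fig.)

R = 0.00507

The wavenumbers are k₁ = √(2mE)/ℏ = 7.616 on the left and k₂ = √(2m(E − V₀))/ℏ = 6.603 on the right.
Matching ψ and ψ′ at x = 0 gives r = (k₁ − k₂)/(k₁ + k₂), so R = r² = 0.005073 and T = 1 − R = 0.9949.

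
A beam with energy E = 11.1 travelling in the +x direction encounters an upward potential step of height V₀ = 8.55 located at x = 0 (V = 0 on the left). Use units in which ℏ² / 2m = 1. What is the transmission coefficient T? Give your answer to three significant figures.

T = 0.876

The wavenumbers are k₁ = √(2mE)/ℏ = 3.332 on the left and k₂ = √(2m(E − V₀))/ℏ = 1.597 on the right.
Continuity of ψ and ψ′ at the step yields the reflection amplitude r = (k₁ − k₂)/(k₁ + k₂) = 0.3520; thus R = |r|² = 0.1239, T = 0.8761.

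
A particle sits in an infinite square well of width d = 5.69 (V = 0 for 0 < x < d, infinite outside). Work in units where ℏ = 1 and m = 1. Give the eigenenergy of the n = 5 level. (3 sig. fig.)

E = 3.81

The infinite-well eigenfunctions ψ_n = √(2/d) sin(nπx/d) vanish at both walls, giving E_n = n²π²ℏ²/(2md²).
E_5 = 5² × π² / (2 × 1 × 5.69²) = 3.811.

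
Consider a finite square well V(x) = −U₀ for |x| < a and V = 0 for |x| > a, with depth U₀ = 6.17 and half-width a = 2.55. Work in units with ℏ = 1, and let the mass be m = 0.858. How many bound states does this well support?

Define the well-strength parameter z₀ = (a/ℏ)√(2mU₀) = 2.55 × √(2·0.858·6.17) = 8.297.
The even/odd transcendental equations gain one root per π/2 in z₀, giving N = 1 + ⌊2z₀/π⌋ = 1 + ⌊5.282⌋ = 6.

N = 6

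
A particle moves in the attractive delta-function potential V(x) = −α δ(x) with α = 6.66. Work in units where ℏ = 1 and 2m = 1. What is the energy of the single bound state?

E = -11.1

For x ≠ 0 the bound state is ψ ∝ e^{−κ|x|}; integrating the TISE across the delta gives the cusp condition 2κ = 2mα/ℏ², so κ = 3.330.
Then E = −ℏ²κ²/(2m) = −mα²/(2ℏ²) = -11.09.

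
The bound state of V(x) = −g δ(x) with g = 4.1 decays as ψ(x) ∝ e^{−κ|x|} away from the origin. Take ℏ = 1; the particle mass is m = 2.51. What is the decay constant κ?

Integrate −(ℏ²/2m)ψ'' − gδ(x)ψ = Eψ from −ε to +ε: the ψ'' term gives ψ'(0⁺) − ψ'(0⁻) and the δ term gives −(2mg/ℏ²)ψ(0).
With ψ ∝ e^{−κ|x|} this yields −2κ = −2mg/ℏ², so κ = mg/ℏ² = 10.29.

κ = 10.3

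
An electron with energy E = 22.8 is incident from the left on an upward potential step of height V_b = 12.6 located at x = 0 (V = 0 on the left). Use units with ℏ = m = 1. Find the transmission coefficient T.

T = 0.961

On each side the TISE gives plane waves with k = √(2m(E − V))/ℏ: k₁ = √(2·1·22.8) = 6.753, k₂ = √(2·1·10.2) = 4.517.
Continuity of ψ and ψ′ at the step yields the reflection amplitude r = (k₁ − k₂)/(k₁ + k₂) = 0.1984; thus R = |r|² = 0.03937, T = 0.9606.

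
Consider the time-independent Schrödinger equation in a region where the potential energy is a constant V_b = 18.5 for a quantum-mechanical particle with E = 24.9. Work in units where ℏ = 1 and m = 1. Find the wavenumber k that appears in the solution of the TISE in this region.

With E > V_b the solution is oscillatory, ψ ∝ e^{±ikx} with k = √(2m(E − V_b))/ℏ.
k = √(2 × 1 × 6.4) = 3.578.

k = 3.58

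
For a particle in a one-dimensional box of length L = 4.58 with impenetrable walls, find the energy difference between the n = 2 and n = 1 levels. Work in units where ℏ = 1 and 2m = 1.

E_n = n²π²ℏ²/(2mL²), so ΔE = (2² − 1²) π²ℏ²/(2mL²).
ΔE = 3 × π² / (2 × 0.5 × 4.58²) = 1.412.

ΔE = 1.41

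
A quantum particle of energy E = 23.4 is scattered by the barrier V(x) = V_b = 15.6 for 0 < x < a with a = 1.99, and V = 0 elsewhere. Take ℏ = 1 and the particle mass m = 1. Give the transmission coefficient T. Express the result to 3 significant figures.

E > V_b: inside the barrier k₂ = √(2m(E − V_b))/ℏ = 3.950, k₂a = 7.860.
Matching at both interfaces gives T⁻¹ = 1 + V_b² sin²(k₂a) / [4E(E − V_b)] = 1.333, hence T = 0.750.

T = 0.750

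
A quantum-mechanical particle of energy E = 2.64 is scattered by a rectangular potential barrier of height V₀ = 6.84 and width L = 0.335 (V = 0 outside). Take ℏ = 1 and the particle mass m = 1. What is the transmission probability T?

E < V₀: inside the barrier ψ ∝ e^{±κx} with κ = √(2m(V₀ − E))/ℏ = 2.898.
κL = 0.9709, sinh(κL) = 1.131.
Matching ψ, ψ′ at both faces gives T = [1 + V₀² sinh²(κL) / (4E(V₀ − E))]⁻¹ = 1/2.349 = 0.426.

T = 0.426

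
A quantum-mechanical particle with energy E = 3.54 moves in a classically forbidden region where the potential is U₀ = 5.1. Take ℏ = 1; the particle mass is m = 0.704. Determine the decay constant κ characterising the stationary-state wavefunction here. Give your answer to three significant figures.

κ = 1.48

Since E < U₀ the TISE in this region is ψ'' = κ²ψ with κ = √(2m(U₀ − E))/ℏ.
κ = √(2 × 0.704 × 1.56) = 1.482.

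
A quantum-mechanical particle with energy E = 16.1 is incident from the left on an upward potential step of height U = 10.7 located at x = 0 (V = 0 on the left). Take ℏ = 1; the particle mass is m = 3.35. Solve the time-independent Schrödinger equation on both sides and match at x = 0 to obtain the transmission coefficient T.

On each side the TISE gives plane waves with k = √(2m(E − V))/ℏ: k₁ = √(2·3.35·16.1) = 10.39, k₂ = √(2·3.35·5.4) = 6.015.
Matching ψ and ψ′ at x = 0 gives r = (k₁ − k₂)/(k₁ + k₂), so R = r² = 0.07103 and T = 1 − R = 0.9290.

T = 0.929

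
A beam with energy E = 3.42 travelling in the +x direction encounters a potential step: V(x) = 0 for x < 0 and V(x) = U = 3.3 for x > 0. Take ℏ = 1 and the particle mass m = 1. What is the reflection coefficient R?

R = 0.468

On each side the TISE gives plane waves with k = √(2m(E − V))/ℏ: k₁ = √(2·1·3.42) = 2.615, k₂ = √(2·1·0.12) = 0.4899.
Continuity of ψ and ψ′ at the step yields the reflection amplitude r = (k₁ − k₂)/(k₁ + k₂) = 0.6845; thus R = |r|² = 0.4685, T = 0.5315.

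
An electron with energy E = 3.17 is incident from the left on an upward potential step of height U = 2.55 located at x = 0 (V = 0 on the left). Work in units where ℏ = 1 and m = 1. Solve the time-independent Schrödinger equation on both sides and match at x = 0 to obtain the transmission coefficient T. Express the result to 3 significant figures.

T = 0.850

The wavenumbers are k₁ = √(2mE)/ℏ = 2.518 on the left and k₂ = √(2m(E − U))/ℏ = 1.114 on the right.
Continuity of ψ and ψ′ at the step yields the reflection amplitude r = (k₁ − k₂)/(k₁ + k₂) = 0.3867; thus R = |r|² = 0.1496, T = 0.8504.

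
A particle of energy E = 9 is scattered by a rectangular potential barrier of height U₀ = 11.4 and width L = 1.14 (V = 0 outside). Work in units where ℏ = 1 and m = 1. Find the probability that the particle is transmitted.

T = 0.0179

Since E < U₀ the interior solution is evanescent with decay constant κ = √(2m(U₀ − E))/ℏ = 2.191.
κL = 2.498, sinh(κL) = 6.036.
Matching ψ, ψ′ at both faces gives T = [1 + U₀² sinh²(κL) / (4E(U₀ − E))]⁻¹ = 1/55.79 = 0.0179.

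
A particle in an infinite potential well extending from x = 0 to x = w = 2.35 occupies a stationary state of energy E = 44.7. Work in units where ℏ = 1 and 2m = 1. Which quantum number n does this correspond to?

n = 5

For an infinite well E_n = n²π²ℏ²/(2mw²), so n = (w/πℏ)√(2mE).
n = (2.35/π) × √(2 × 0.5 × 44.7) = 5.001 → n = 5.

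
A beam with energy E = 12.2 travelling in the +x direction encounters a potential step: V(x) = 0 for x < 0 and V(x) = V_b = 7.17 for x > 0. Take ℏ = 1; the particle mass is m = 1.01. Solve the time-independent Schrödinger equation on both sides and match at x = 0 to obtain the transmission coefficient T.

T = 0.952

On each side the TISE gives plane waves with k = √(2m(E − V))/ℏ: k₁ = √(2·1.01·12.2) = 4.964, k₂ = √(2·1.01·5.03) = 3.188.
Continuity of ψ and ψ′ at the step yields the reflection amplitude r = (k₁ − k₂)/(k₁ + k₂) = 0.2180; thus R = |r|² = 0.04750, T = 0.9525.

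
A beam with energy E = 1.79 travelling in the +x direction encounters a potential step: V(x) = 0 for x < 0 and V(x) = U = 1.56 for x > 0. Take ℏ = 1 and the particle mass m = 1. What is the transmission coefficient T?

T = 0.777

The wavenumbers are k₁ = √(2mE)/ℏ = 1.892 on the left and k₂ = √(2m(E − U))/ℏ = 0.6782 on the right.
Continuity of ψ and ψ′ at the step yields the reflection amplitude r = (k₁ − k₂)/(k₁ + k₂) = 0.4723; thus R = |r|² = 0.2230, T = 0.7770.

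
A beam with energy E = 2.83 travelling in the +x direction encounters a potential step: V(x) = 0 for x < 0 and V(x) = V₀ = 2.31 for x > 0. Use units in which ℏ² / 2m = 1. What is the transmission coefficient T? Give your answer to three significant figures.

On each side the TISE gives plane waves with k = √(2m(E − V))/ℏ: k₁ = √(2·½·2.83) = 1.682, k₂ = √(2·½·0.52) = 0.7211.
Continuity of ψ and ψ′ at the step yields the reflection amplitude r = (k₁ − k₂)/(k₁ + k₂) = 0.3999; thus R = |r|² = 0.1599, T = 0.8401.

T = 0.840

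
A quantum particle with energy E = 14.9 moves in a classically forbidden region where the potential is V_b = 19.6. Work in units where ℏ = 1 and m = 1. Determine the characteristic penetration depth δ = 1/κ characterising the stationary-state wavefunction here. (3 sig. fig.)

Since E < V_b the TISE in this region is ψ'' = κ²ψ with κ = √(2m(V_b − E))/ℏ.
κ = √(2 × 1 × 4.7) = 3.066. The penetration depth is δ = 1/κ = 0.326.

δ = 0.326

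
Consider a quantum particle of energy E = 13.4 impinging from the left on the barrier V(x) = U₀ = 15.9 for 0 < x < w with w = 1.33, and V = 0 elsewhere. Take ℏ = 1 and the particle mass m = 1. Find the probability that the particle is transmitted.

T = 0.00553

Since E < U₀ the interior solution is evanescent with decay constant κ = √(2m(U₀ − E))/ℏ = 2.236.
κw = 2.974, sinh(κw) = 9.759.
The exact tunnelling result is T⁻¹ = 1 + U₀² sinh²(κw) / [4E(U₀ − E)] = 180.7, so T = 0.00553.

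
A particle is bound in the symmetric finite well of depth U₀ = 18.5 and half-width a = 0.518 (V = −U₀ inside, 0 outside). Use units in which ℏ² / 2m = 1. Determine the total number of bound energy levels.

Define the well-strength parameter z₀ = (a/ℏ)√(2mU₀) = 0.518 × √(2·0.5·18.5) = 2.228.
The even/odd transcendental equations gain one root per π/2 in z₀, giving N = 1 + ⌊2z₀/π⌋ = 1 + ⌊1.418⌋ = 2.

N = 2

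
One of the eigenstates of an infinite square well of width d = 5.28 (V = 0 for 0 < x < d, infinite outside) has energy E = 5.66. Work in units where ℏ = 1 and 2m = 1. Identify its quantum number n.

For an infinite well E_n = n²π²ℏ²/(2md²), so n = (d/πℏ)√(2mE).
n = (5.28/π) × √(2 × 0.5 × 5.66) = 3.998 → n = 4.

n = 4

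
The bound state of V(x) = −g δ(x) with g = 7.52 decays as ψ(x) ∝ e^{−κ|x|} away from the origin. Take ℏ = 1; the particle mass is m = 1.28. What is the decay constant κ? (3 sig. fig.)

Integrate −(ℏ²/2m)ψ'' − gδ(x)ψ = Eψ from −ε to +ε: the ψ'' term gives ψ'(0⁺) − ψ'(0⁻) and the δ term gives −(2mg/ℏ²)ψ(0).
With ψ ∝ e^{−κ|x|} this yields −2κ = −2mg/ℏ², so κ = mg/ℏ² = 9.626.

κ = 9.63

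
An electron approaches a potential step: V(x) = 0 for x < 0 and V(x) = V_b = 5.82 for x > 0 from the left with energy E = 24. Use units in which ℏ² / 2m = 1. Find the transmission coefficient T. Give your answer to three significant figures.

T = 0.995

The wavenumbers are k₁ = √(2mE)/ℏ = 4.899 on the left and k₂ = √(2m(E − V_b))/ℏ = 4.264 on the right.
Matching ψ and ψ′ at x = 0 gives r = (k₁ − k₂)/(k₁ + k₂), so R = r² = 0.004805 and T = 1 − R = 0.9952.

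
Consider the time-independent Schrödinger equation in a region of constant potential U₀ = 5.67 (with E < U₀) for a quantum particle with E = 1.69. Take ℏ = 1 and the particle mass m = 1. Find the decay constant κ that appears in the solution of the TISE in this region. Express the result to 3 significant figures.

Since E < U₀ the TISE in this region is ψ'' = κ²ψ with κ = √(2m(U₀ − E))/ℏ.
κ = √(2 × 1 × 3.98) = 2.821.

κ = 2.82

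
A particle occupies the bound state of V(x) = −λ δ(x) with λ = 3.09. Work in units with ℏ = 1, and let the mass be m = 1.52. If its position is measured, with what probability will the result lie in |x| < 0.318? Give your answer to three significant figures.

P = 0.950

The normalised bound state is ψ = √κ e^{−κ|x|} with κ = mλ/ℏ² = 4.697.
P(|x| < d) = ∫_{−d}^{d} κ e^{−2κ|x|} dx = 1 − e^{−2κd} = 1 − e^{−2.987} = 0.9496.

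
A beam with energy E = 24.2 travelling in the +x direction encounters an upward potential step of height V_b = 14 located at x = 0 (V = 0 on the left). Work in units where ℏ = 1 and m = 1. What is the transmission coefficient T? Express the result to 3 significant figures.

T = 0.955

On each side the TISE gives plane waves with k = √(2m(E − V))/ℏ: k₁ = √(2·1·24.2) = 6.957, k₂ = √(2·1·10.2) = 4.517.
Continuity of ψ and ψ′ at the step yields the reflection amplitude r = (k₁ − k₂)/(k₁ + k₂) = 0.2127; thus R = |r|² = 0.04524, T = 0.9548.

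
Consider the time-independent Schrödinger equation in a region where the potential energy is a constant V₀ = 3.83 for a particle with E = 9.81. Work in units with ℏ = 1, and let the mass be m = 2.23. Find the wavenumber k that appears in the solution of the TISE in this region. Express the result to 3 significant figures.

k = 5.16

With E > V₀ the solution is oscillatory, ψ ∝ e^{±ikx} with k = √(2m(E − V₀))/ℏ.
k = √(2 × 2.23 × 5.98) = 5.164.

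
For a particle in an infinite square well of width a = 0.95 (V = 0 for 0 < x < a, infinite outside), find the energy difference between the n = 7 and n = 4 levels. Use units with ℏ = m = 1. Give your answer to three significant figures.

E_n = n²π²ℏ²/(2ma²), so ΔE = (7² − 4²) π²ℏ²/(2ma²).
ΔE = 33 × π² / (2 × 1 × 0.95²) = 180.4.

ΔE = 180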